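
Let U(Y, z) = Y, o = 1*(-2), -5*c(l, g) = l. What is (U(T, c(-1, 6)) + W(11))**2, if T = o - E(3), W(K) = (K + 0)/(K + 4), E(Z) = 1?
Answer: 1156/225 ≈ 5.1378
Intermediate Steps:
c(l, g) = -l/5
W(K) = K/(4 + K)
o = -2
T = -3 (T = -2 - 1*1 = -2 - 1 = -3)
(U(T, c(-1, 6)) + W(11))**2 = (-3 + 11/(4 + 11))**2 = (-3 + 11/15)**2 = (-34/15)**2 = 1156/225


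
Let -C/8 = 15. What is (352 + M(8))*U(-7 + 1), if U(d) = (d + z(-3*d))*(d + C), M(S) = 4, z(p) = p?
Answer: -538272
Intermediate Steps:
C = -120 (C = -8*15 = -120)
U(d) = -2*d*(-120 + d) (U(d) = (d - 3*d)*(d - 120) = (-2*d)*(-120 + d) = -2*d*(-120 + d))
(352 + M(8))*U(-7 + 1) = (352 + 4)*(2*(-7 + 1)*(120 - (-7 + 1))) = 356*(2*(-6)*(120 - 1*(-6))) = 356*(2*(-6)*(120 + 6)) = 356*(2*(-6)*126) = 356*(-1512) = -538272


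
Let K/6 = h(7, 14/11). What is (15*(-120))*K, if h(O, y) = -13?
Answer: 140400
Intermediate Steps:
K = -78 (K = 6*(-13) = -78)
(15*(-120))*K = (15*(-120))*(-78) = -1800*(-78) = 140400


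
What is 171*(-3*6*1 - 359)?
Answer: -64467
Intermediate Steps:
171*(-3*6*1 - 359) = 171*(-18*1 - 359) = 171*(-18 - 359) = 171*(-377) = -64467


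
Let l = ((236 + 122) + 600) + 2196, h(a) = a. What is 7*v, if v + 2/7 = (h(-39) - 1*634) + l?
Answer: 17365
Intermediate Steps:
l = 3154 (l = (358 + 600) + 2196 = 958 + 2196 = 3154)
v = 17365/7 (v = -2/7 + ((-39 - 1*634) + 3154) = -2/7 + ((-39 - 634) + 3154) = -2/7 + (-673 + 3154) = -2/7 + 2481 = 17365/7 ≈ 2480.7)
7*v = 7*(17365/7) = 17365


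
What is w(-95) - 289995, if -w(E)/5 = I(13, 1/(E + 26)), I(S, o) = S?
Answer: -290060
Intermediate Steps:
w(E) = -65 (w(E) = -5*13 = -65)
w(-95) - 289995 = -65 - 289995 = -290060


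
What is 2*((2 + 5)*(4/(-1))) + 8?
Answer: -48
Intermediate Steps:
2*((2 + 5)*(4/(-1))) + 8 = 2*(7*(4*(-1))) + 8 = 2*(7*(-4)) + 8 = 2*(-28) + 8 = -56 + 8 = -48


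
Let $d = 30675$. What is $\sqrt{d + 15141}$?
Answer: $2 \sqrt{11454} \approx 214.05$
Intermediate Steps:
$\sqrt{d + 15141} = \sqrt{30675 + 15141} = \sqrt{45816} = 2 \sqrt{11454}$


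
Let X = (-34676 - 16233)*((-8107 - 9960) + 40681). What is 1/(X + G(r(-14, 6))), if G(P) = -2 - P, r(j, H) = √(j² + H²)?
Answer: -143907016/165673834032194019 + √58/662695336128776076 ≈ -8.6862e-10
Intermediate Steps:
X = -1151256126 (X = -50909*(-18067 + 40681) = -50909*22614 = -1151256126)
r(j, H) = √(H² + j²)
1/(X + G(r(-14, 6))) = 1/(-1151256126 + (-2 - √(6² + (-14)²))) = 1/(-1151256126 + (-2 - √(36 + 196))) = 1/(-1151256126 + (-2 - √232)) = 1/(-1151256126 + (-2 - 2*√58)) = 1/(-1151256128 - 2*√58)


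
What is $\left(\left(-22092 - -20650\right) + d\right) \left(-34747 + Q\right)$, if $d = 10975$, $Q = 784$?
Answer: $-323769279$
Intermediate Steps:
$\left(\left(-22092 - -20650\right) + d\right) \left(-34747 + Q\right) = \left(\left(-22092 - -20650\right) + 10975\right) \left(-34747 + 784\right) = \left(\left(-22092 + 20650\right) + 10975\right) \left(-33963\right) = \left(-1442 + 10975\right) \left(-33963\right) = 9533 \left(-33963\right) = -323769279$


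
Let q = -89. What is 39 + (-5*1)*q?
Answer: 484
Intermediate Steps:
39 + (-5*1)*q = 39 - 5*1*(-89) = 39 - 5*(-89) = 39 + 445 = 484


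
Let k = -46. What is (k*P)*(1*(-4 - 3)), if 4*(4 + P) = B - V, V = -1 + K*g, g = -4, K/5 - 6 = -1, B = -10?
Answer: 12075/2 ≈ 6037.5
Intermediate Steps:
K = 25 (K = 30 + 5*(-1) = 30 - 5 = 25)
V = -101 (V = -1 + 25*(-4) = -1 - 100 = -101)
P = 75/4 (P = -4 + (-10 - 1*(-101))/4 = -4 + (-10 + 101)/4 = -4 + (¼)*91 = -4 + 91/4 = 75/4 ≈ 18.750)
(k*P)*(1*(-4 - 3)) = (-46*75/4)*(1*(-4 - 3)) = -1725*(-7)/2 = -1725/2*(-7) = 12075/2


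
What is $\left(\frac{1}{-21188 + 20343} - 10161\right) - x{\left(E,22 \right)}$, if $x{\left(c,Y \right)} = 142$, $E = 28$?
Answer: $- \frac{8706036}{845} \approx -10303.0$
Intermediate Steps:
$\left(\frac{1}{-21188 + 20343} - 10161\right) - x{\left(E,22 \right)} = \left(\frac{1}{-21188 + 20343} - 10161\right) - 142 = \left(\frac{1}{-845} - 10161\right) - 142 = \left(- \frac{1}{845} - 10161\right) - 142 = - \frac{8586046}{845} - 142 = - \frac{8706036}{845}$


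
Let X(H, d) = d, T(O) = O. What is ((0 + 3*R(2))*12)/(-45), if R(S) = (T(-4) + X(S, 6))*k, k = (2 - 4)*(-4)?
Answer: -64/5 ≈ -12.800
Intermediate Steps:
k = 8 (k = -2*(-4) = 8)
R(S) = 16 (R(S) = (-4 + 6)*8 = 2*8 = 16)
((0 + 3*R(2))*12)/(-45) = ((0 + 3*16)*12)/(-45) = ((0 + 48)*12)*(-1/45) = (48*12)*(-1/45) = 576*(-1/45) = -64/5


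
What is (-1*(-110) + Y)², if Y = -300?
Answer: 36100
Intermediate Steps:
(-1*(-110) + Y)² = (-1*(-110) - 300)² = (110 - 300)² = (-190)² = 36100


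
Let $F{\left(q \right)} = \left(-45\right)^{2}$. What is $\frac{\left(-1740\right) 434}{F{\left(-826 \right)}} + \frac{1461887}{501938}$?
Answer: $- \frac{25072211927}{67761630} \approx -370.01$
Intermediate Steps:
$F{\left(q \right)} = 2025$
$\frac{\left(-1740\right) 434}{F{\left(-826 \right)}} + \frac{1461887}{501938} = \frac{\left(-1740\right) 434}{2025} + \frac{1461887}{501938} = \left(-755160\right) \frac{1}{2025} + 1461887 \cdot \frac{1}{501938} = - \frac{50344}{135} + \frac{1461887}{501938} = - \frac{25072211927}{67761630}$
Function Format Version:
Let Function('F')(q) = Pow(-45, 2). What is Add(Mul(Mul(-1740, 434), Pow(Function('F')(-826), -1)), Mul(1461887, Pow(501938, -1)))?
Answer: Rational(-25072211927, 67761630) ≈ -370.01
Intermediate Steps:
Function('F')(q) = 2025
Add(Mul(Mul(-1740, 434), Pow(Function('F')(-826), -1)), Mul(1461887, Pow(501938, -1))) = Add(Mul(Mul(-1740, 434), Pow(2025, -1)), Mul(1461887, Pow(501938, -1))) = Add(Mul(-755160, Rational(1, 2025)), Mul(1461887, Rational(1, 501938))) = Add(Rational(-50344, 135), Rational(1461887, 501938)) = Rational(-25072211927, 67761630)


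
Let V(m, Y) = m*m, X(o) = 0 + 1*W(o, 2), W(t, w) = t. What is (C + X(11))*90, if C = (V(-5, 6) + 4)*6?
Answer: 16650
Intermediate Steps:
X(o) = o (X(o) = 0 + 1*o = 0 + o = o)
V(m, Y) = m²
C = 174 (C = ((-5)² + 4)*6 = (25 + 4)*6 = 29*6 = 174)
(C + X(11))*90 = (174 + 11)*90 = 185*90 = 16650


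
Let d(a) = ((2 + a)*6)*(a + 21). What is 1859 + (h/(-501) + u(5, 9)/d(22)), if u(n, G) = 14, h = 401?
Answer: 960749825/517032 ≈ 1858.2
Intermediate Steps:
d(a) = (12 + 6*a)*(21 + a)
1859 + (h/(-501) + u(5, 9)/d(22)) = 1859 + (401/(-501) + 14/(252 + 6*22**2 + 138*22)) = 1859 + (401*(-1/501) + 14/(252 + 6*484 + 3036)) = 1859 + (-401/501 + 14/(252 + 2904 + 3036)) = 1859 + (-401/501 + 14/6192) = 1859 + (-401/501 + 14*(1/6192)) = 1859 + (-401/501 + 7/3096) = 1859 - 412663/517032 = 960749825/517032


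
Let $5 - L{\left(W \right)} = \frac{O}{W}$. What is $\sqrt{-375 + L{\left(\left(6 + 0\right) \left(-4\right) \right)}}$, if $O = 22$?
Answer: $\frac{i \sqrt{13287}}{6} \approx 19.212 i$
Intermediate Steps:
$L{\left(W \right)} = 5 - \frac{22}{W}$
$\sqrt{-375 + L{\left(\left(6 + 0\right) \left(-4\right) \right)}} = \sqrt{-375 + \left(5 - \frac{22}{\left(6 + 0\right) \left(-4\right)}\right)} = \sqrt{-375 + \left(5 - \frac{22}{6 \left(-4\right)}\right)} = \sqrt{-375 + \left(5 - \frac{22}{-24}\right)} = \sqrt{-375 + \left(5 - - \frac{11}{12}\right)} = \sqrt{-375 + \left(5 + \frac{11}{12}\right)} = \sqrt{-375 + \frac{71}{12}} = \sqrt{- \frac{4429}{12}} = \frac{i \sqrt{13287}}{6}$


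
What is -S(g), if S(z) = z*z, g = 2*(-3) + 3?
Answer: -9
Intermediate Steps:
g = -3 (g = -6 + 3 = -3)
S(z) = z²
-S(g) = -1*(-3)² = -1*9 = -9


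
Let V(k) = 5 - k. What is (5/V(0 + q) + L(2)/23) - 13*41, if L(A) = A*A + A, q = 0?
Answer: -12230/23 ≈ -531.74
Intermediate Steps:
L(A) = A + A**2 (L(A) = A**2 + A = A + A**2)
(5/V(0 + q) + L(2)/23) - 13*41 = (5/(5 - (0 + 0)) + (2*(1 + 2))/23) - 13*41 = (5/(5 - 1*0) + (2*3)*(1/23)) - 533 = (5/(5 + 0) + 6*(1/23)) - 533 = (5/5 + 6/23) - 533 = (5*(1/5) + 6/23) - 533 = (1 + 6/23) - 533 = 29/23 - 533 = -12230/23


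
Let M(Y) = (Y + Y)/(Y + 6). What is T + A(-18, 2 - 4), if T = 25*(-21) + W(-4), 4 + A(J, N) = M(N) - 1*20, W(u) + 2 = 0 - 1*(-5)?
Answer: -547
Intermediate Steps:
W(u) = 3 (W(u) = -2 + (0 - 1*(-5)) = -2 + (0 + 5) = -2 + 5 = 3)
M(Y) = 2*Y/(6 + Y) (M(Y) = (2*Y)/(6 + Y) = 2*Y/(6 + Y))
A(J, N) = -24 + 2*N/(6 + N) (A(J, N) = -4 + (2*N/(6 + N) - 1*20) = -4 + (2*N/(6 + N) - 20) = -4 + (-20 + 2*N/(6 + N)) = -24 + 2*N/(6 + N))
T = -522 (T = 25*(-21) + 3 = -525 + 3 = -522)
T + A(-18, 2 - 4) = -522 + 2*(-72 - 11*(2 - 4))/(6 + (2 - 4)) = -522 + 2*(-72 - 11*(-2))/(6 - 2) = -522 + 2*(-72 + 22)/4 = -522 + 2*(¼)*(-50) = -522 - 25 = -547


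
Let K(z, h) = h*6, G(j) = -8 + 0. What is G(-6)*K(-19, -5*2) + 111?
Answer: 591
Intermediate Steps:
G(j) = -8
K(z, h) = 6*h
G(-6)*K(-19, -5*2) + 111 = -48*(-5*2) + 111 = -48*(-10) + 111 = -8*(-60) + 111 = 480 + 111 = 591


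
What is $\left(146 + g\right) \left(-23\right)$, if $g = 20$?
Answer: $-3818$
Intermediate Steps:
$\left(146 + g\right) \left(-23\right) = \left(146 + 20\right) \left(-23\right) = 166 \left(-23\right) = -3818$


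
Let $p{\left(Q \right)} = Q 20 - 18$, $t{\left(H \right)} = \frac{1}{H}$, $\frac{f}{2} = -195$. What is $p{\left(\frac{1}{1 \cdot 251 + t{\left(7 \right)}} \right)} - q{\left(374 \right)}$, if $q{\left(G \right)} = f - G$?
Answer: $\frac{655804}{879} \approx 746.08$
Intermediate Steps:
$f = -390$ ($f = 2 \left(-195\right) = -390$)
$q{\left(G \right)} = -390 - G$
$p{\left(Q \right)} = -18 + 20 Q$ ($p{\left(Q \right)} = 20 Q - 18 = -18 + 20 Q$)
$p{\left(\frac{1}{1 \cdot 251 + t{\left(7 \right)}} \right)} - q{\left(374 \right)} = \left(-18 + \frac{20}{1 \cdot 251 + \frac{1}{7}}\right) - \left(-390 - 374\right) = \left(-18 + \frac{20}{251 + \frac{1}{7}}\right) - \left(-390 - 374\right) = \left(-18 + \frac{20}{\frac{1758}{7}}\right) - -764 = \left(-18 + 20 \cdot \frac{7}{1758}\right) + 764 = \left(-18 + \frac{70}{879}\right) + 764 = - \frac{15752}{879} + 764 = \frac{655804}{879}$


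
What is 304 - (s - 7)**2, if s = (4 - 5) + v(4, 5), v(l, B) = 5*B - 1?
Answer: 48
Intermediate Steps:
v(l, B) = -1 + 5*B
s = 23 (s = (4 - 5) + (-1 + 5*5) = -1 + (-1 + 25) = -1 + 24 = 23)
304 - (s - 7)**2 = 304 - (23 - 7)**2 = 304 - 1*16**2 = 304 - 1*256 = 304 - 256 = 48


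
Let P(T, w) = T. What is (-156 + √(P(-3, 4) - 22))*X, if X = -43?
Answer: 6708 - 215*I ≈ 6708.0 - 215.0*I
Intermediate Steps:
(-156 + √(P(-3, 4) - 22))*X = (-156 + √(-3 - 22))*(-43) = (-156 + √(-25))*(-43) = (-156 + 5*I)*(-43) = 6708 - 215*I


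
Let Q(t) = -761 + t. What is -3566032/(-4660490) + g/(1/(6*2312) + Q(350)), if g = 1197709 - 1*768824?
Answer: -13853609991941144/13285637870795 ≈ -1042.8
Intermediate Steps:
g = 428885 (g = 1197709 - 768824 = 428885)
-3566032/(-4660490) + g/(1/(6*2312) + Q(350)) = -3566032/(-4660490) + 428885/(1/(6*2312) + (-761 + 350)) = -3566032*(-1/4660490) + 428885/(1/13872 - 411) = 1783016/2330245 + 428885/(1/13872 - 411) = 1783016/2330245 + 428885/(-5701391/13872) = 1783016/2330245 + 428885*(-13872/5701391) = 1783016/2330245 - 5949492720/5701391 = -13853609991941144/13285637870795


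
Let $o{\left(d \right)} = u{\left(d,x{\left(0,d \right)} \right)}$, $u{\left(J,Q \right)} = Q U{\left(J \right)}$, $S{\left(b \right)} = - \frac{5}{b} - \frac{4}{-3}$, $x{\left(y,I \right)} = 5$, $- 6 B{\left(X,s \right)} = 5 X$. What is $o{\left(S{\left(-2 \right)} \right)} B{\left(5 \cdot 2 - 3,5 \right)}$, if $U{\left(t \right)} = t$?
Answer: $- \frac{4025}{36} \approx -111.81$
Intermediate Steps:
$B{\left(X,s \right)} = - \frac{5 X}{6}$
$S{\left(b \right)} = \frac{4}{3} - \frac{5}{b}$ ($S{\left(b \right)} = - \frac{5}{b} - - \frac{4}{3} = - \frac{5}{b} + \frac{4}{3} = \frac{4}{3} - \frac{5}{b}$)
$u{\left(J,Q \right)} = J Q$ ($u{\left(J,Q \right)} = Q J = J Q$)
$o{\left(d \right)} = 5 d$ ($o{\left(d \right)} = d 5 = 5 d$)
$o{\left(S{\left(-2 \right)} \right)} B{\left(5 \cdot 2 - 3,5 \right)} = 5 \left(\frac{4}{3} - \frac{5}{-2}\right) \left(- \frac{5 \left(5 \cdot 2 - 3\right)}{6}\right) = 5 \left(\frac{4}{3} - - \frac{5}{2}\right) \left(- \frac{5 \left(10 - 3\right)}{6}\right) = 5 \left(\frac{4}{3} + \frac{5}{2}\right) \left(\left(- \frac{5}{6}\right) 7\right) = 5 \cdot \frac{23}{6} \left(- \frac{35}{6}\right) = \frac{115}{6} \left(- \frac{35}{6}\right) = - \frac{4025}{36}$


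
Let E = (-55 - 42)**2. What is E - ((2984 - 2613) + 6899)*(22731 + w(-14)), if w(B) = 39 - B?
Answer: -165630271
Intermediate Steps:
E = 9409 (E = (-97)**2 = 9409)
E - ((2984 - 2613) + 6899)*(22731 + w(-14)) = 9409 - ((2984 - 2613) + 6899)*(22731 + (39 - 1*(-14))) = 9409 - (371 + 6899)*(22731 + (39 + 14)) = 9409 - 7270*(22731 + 53) = 9409 - 7270*22784 = 9409 - 1*165639680 = 9409 - 165639680 = -165630271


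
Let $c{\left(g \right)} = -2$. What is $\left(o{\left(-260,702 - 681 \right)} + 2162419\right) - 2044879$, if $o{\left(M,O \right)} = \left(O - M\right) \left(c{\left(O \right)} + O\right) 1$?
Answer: $122879$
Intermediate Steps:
$o{\left(M,O \right)} = \left(-2 + O\right) \left(O - M\right)$ ($o{\left(M,O \right)} = \left(O - M\right) \left(-2 + O\right) 1 = \left(O - M\right) \left(-2 + O\right) = \left(-2 + O\right) \left(O - M\right)$)
$\left(o{\left(-260,702 - 681 \right)} + 2162419\right) - 2044879 = \left(\left(\left(702 - 681\right)^{2} - 2 \left(702 - 681\right) + 2 \left(-260\right) - - 260 \left(702 - 681\right)\right) + 2162419\right) - 2044879 = \left(\left(21^{2} - 42 - 520 - \left(-260\right) 21\right) + 2162419\right) - 2044879 = \left(\left(441 - 42 - 520 + 5460\right) + 2162419\right) - 2044879 = \left(5339 + 2162419\right) - 2044879 = 2167758 - 2044879 = 122879$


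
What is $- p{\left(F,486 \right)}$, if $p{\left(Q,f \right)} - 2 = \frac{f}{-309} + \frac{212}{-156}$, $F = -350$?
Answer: $\frac{3743}{4017} \approx 0.93179$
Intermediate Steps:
$p{\left(Q,f \right)} = \frac{25}{39} - \frac{f}{309}$ ($p{\left(Q,f \right)} = 2 + \left(\frac{f}{-309} + \frac{212}{-156}\right) = 2 + \left(f \left(- \frac{1}{309}\right) + 212 \left(- \frac{1}{156}\right)\right) = 2 - \left(\frac{53}{39} + \frac{f}{309}\right) = \frac{25}{39} - \frac{f}{309}$)
$- p{\left(F,486 \right)} = - (\frac{25}{39} - \frac{162}{103}) = \left(-1\right) \left(- \frac{3743}{4017}\right) = \frac{3743}{4017}$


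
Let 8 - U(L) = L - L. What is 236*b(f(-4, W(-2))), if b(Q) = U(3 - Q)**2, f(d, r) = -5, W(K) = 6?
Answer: 15104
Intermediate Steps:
U(L) = 8 (U(L) = 8 - (L - L) = 8 - 1*0 = 8 + 0 = 8)
b(Q) = 64 (b(Q) = 8**2 = 64)
236*b(f(-4, W(-2))) = 236*64 = 15104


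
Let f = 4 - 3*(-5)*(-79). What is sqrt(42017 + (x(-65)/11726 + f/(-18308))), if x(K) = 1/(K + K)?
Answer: sqrt(3025710139754842923130)/268349510 ≈ 204.98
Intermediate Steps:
x(K) = 1/(2*K)
f = -1181 (f = 4 + 15*(-79) = 4 - 1185 = -1181)
sqrt(42017 + (x(-65)/11726 + f/(-18308))) = sqrt(42017 + (((1/2)/(-65))/11726 - 1181/(-18308))) = sqrt(42017 + (((1/2)*(-1/65))*(1/11726) - 1181*(-1/18308))) = sqrt(42017 + (-1/130*1/11726 + 1181/18308)) = sqrt(42017 + (-1/1524380 + 1181/18308)) = sqrt(42017 + 225034309/3488543630) = sqrt(146578362736019/3488543630) = sqrt(3025710139754842923130)/268349510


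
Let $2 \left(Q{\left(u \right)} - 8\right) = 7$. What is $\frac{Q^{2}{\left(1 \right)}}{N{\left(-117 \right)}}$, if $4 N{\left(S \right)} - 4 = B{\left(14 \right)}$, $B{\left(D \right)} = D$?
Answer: $\frac{529}{18} \approx 29.389$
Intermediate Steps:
$Q{\left(u \right)} = \frac{23}{2}$ ($Q{\left(u \right)} = 8 + \frac{1}{2} \cdot 7 = 8 + \frac{7}{2} = \frac{23}{2}$)
$N{\left(S \right)} = \frac{9}{2}$ ($N{\left(S \right)} = 1 + \frac{1}{4} \cdot 14 = 1 + \frac{7}{2} = \frac{9}{2}$)
$\frac{Q^{2}{\left(1 \right)}}{N{\left(-117 \right)}} = \frac{\left(\frac{23}{2}\right)^{2}}{\frac{9}{2}} = \frac{529}{4} \cdot \frac{2}{9} = \frac{529}{18}$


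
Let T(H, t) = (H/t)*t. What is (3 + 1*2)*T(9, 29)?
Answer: 45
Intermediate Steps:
T(H, t) = H
(3 + 1*2)*T(9, 29) = (3 + 1*2)*9 = (3 + 2)*9 = 5*9 = 45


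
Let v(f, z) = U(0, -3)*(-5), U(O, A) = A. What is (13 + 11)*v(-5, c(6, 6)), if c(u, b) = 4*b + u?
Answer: 360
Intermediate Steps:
c(u, b) = u + 4*b
v(f, z) = 15 (v(f, z) = -3*(-5) = 15)
(13 + 11)*v(-5, c(6, 6)) = (13 + 11)*15 = 24*15 = 360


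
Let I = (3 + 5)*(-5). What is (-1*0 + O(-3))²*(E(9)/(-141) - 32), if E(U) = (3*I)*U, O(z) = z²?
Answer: -92664/47 ≈ -1971.6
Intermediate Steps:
I = -40 (I = 8*(-5) = -40)
E(U) = -120*U (E(U) = (3*(-40))*U = -120*U)
(-1*0 + O(-3))²*(E(9)/(-141) - 32) = (-1*0 + (-3)²)²*(-120*9/(-141) - 32) = (0 + 9)²*(-1080*(-1/141) - 32) = 9²*(360/47 - 32) = 81*(-1144/47) = -92664/47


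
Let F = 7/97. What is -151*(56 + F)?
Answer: -821289/97 ≈ -8466.9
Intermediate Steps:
F = 7/97 (F = 7*(1/97) = 7/97 ≈ 0.072165)
-151*(56 + F) = -151*(56 + 7/97) = -151*5439/97 = -821289/97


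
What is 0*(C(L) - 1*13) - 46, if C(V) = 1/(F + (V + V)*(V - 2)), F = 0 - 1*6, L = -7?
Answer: -46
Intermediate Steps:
F = -6 (F = 0 - 6 = -6)
C(V) = 1/(-6 + 2*V*(-2 + V)) (C(V) = 1/(-6 + (V + V)*(V - 2)) = 1/(-6 + (2*V)*(-2 + V)) = 1/(-6 + 2*V*(-2 + V)))
0*(C(L) - 1*13) - 46 = 0*(1/(2*(-3 + (-7)² - 2*(-7))) - 1*13) - 46 = 0*(1/(2*(-3 + 49 + 14)) - 13) - 46 = 0*((½)/60 - 13) - 46 = 0*((½)*(1/60) - 13) - 46 = 0*(1/120 - 13) - 46 = 0*(-1559/120) - 46 = 0 - 46 = -46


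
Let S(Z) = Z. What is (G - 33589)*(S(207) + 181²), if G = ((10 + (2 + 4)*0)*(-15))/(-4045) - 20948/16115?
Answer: -14437261901373896/13037035 ≈ -1.1074e+9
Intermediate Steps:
G = -16463482/13037035 (G = ((10 + 6*0)*(-15))*(-1/4045) - 20948*1/16115 = ((10 + 0)*(-15))*(-1/4045) - 20948/16115 = (10*(-15))*(-1/4045) - 20948/16115 = -150*(-1/4045) - 20948/16115 = 30/809 - 20948/16115 = -16463482/13037035 ≈ -1.2628)
(G - 33589)*(S(207) + 181²) = (-16463482/13037035 - 33589)*(207 + 181²) = -437917432097*(207 + 32761)/13037035 = -437917432097/13037035*32968 = -14437261901373896/13037035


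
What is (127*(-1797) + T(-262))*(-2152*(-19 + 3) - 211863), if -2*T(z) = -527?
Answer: 80892744641/2 ≈ 4.0446e+10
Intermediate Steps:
T(z) = 527/2 (T(z) = -½*(-527) = 527/2)
(127*(-1797) + T(-262))*(-2152*(-19 + 3) - 211863) = (127*(-1797) + 527/2)*(-2152*(-19 + 3) - 211863) = (-228219 + 527/2)*(-2152*(-16) - 211863) = -455911*(34432 - 211863)/2 = -455911/2*(-177431) = 80892744641/2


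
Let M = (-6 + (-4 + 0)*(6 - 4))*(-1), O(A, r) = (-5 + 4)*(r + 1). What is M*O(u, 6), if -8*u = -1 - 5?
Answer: -98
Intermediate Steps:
u = ¾ (u = -(-1 - 5)/8 = -⅛*(-6) = ¾ ≈ 0.75000)
O(A, r) = -1 - r (O(A, r) = -(1 + r) = -1 - r)
M = 14 (M = (-6 - 4*2)*(-1) = (-6 - 8)*(-1) = -14*(-1) = 14)
M*O(u, 6) = 14*(-1 - 1*6) = 14*(-1 - 6) = 14*(-7) = -98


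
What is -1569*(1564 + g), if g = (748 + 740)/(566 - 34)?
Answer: -326954496/133 ≈ -2.4583e+6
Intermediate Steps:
g = 372/133 (g = 1488/532 = 1488*(1/532) = 372/133 ≈ 2.7970)
-1569*(1564 + g) = -1569*(1564 + 372/133) = -1569*208384/133 = -326954496/133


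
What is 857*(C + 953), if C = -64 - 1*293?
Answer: 510772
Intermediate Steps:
C = -357 (C = -64 - 293 = -357)
857*(C + 953) = 857*(-357 + 953) = 857*596 = 510772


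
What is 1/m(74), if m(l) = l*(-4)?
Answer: -1/296 ≈ -0.0033784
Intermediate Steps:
m(l) = -4*l
1/m(74) = 1/(-4*74) = 1/(-296) = -1/296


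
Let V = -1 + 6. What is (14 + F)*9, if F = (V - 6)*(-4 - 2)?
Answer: 180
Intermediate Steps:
V = 5
F = 6 (F = (5 - 6)*(-4 - 2) = -1*(-6) = 6)
(14 + F)*9 = (14 + 6)*9 = 20*9 = 180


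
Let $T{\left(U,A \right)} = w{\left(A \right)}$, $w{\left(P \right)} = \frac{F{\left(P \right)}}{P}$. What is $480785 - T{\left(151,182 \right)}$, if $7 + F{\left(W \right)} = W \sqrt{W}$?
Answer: $\frac{12500411}{26} - \sqrt{182} \approx 4.8077 \cdot 10^{5}$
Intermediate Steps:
$F{\left(W \right)} = -7 + W^{\frac{3}{2}}$ ($F{\left(W \right)} = -7 + W \sqrt{W} = -7 + W^{\frac{3}{2}}$)
$w{\left(P \right)} = \frac{-7 + P^{\frac{3}{2}}}{P}$
$T{\left(U,A \right)} = \frac{-7 + A^{\frac{3}{2}}}{A}$
$480785 - T{\left(151,182 \right)} = 480785 - \frac{-7 + 182^{\frac{3}{2}}}{182} = 480785 - \frac{-7 + 182 \sqrt{182}}{182} = 480785 - \left(- \frac{1}{26} + \sqrt{182}\right) = 480785 + \left(\frac{1}{26} - \sqrt{182}\right) = \frac{12500411}{26} - \sqrt{182}$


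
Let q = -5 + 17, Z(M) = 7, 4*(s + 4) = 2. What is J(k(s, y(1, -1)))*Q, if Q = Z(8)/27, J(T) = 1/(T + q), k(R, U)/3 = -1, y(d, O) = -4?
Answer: 7/243 ≈ 0.028807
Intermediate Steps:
s = -7/2 (s = -4 + (¼)*2 = -4 + ½ = -7/2 ≈ -3.5000)
k(R, U) = -3 (k(R, U) = 3*(-1) = -3)
q = 12
J(T) = 1/(12 + T) (J(T) = 1/(T + 12) = 1/(12 + T))
Q = 7/27 ≈ 0.25926
J(k(s, y(1, -1)))*Q = (7/27)/(12 - 3) = (7/27)/9 = (⅑)*(7/27) = 7/243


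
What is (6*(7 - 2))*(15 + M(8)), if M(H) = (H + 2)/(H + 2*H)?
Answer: 925/2 ≈ 462.50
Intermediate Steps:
M(H) = (2 + H)/(3*H) (M(H) = (2 + H)/((3*H)) = (2 + H)*(1/(3*H)) = (2 + H)/(3*H))
(6*(7 - 2))*(15 + M(8)) = (6*(7 - 2))*(15 + (⅓)*(2 + 8)/8) = (6*5)*(15 + (⅓)*(⅛)*10) = 30*(15 + 5/12) = 30*(185/12) = 925/2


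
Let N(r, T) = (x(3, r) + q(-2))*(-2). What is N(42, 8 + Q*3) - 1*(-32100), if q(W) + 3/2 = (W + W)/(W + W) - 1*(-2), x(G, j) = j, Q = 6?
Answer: 32013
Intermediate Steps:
q(W) = 3/2 (q(W) = -3/2 + ((W + W)/(W + W) - 1*(-2)) = -3/2 + ((2*W)/((2*W)) + 2) = -3/2 + ((2*W)*(1/(2*W)) + 2) = -3/2 + (1 + 2) = -3/2 + 3 = 3/2)
N(r, T) = -3 - 2*r (N(r, T) = (r + 3/2)*(-2) = (3/2 + r)*(-2) = -3 - 2*r)
N(42, 8 + Q*3) - 1*(-32100) = (-3 - 2*42) - 1*(-32100) = (-3 - 84) + 32100 = -87 + 32100 = 32013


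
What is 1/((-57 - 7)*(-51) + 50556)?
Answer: 1/53820 ≈ 1.8580e-5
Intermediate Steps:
1/((-57 - 7)*(-51) + 50556) = 1/(-64*(-51) + 50556) = 1/(3264 + 50556) = 1/53820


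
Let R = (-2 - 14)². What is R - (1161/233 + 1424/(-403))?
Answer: 23902053/93899 ≈ 254.55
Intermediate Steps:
R = 256 (R = (-16)² = 256)
R - (1161/233 + 1424/(-403)) = 256 - (1161/233 + 1424/(-403)) = 256 - (1161*(1/233) + 1424*(-1/403)) = 256 - (1161/233 - 1424/403) = 256 - 1*136091/93899 = 256 - 136091/93899 = 23902053/93899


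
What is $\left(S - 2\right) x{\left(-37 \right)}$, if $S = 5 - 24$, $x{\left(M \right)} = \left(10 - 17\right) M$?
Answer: $-5439$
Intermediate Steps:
$x{\left(M \right)} = - 7 M$
$S = -19$ ($S = 5 - 24 = -19$)
$\left(S - 2\right) x{\left(-37 \right)} = \left(-19 - 2\right) \left(\left(-7\right) \left(-37\right)\right) = \left(-21\right) 259 = -5439$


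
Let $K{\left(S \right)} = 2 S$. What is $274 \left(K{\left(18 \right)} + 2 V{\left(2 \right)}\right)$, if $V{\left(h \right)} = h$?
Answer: $10960$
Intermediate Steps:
$274 \left(K{\left(18 \right)} + 2 V{\left(2 \right)}\right) = 274 \left(2 \cdot 18 + 2 \cdot 2\right) = 274 \left(36 + 4\right) = 274 \cdot 40 = 10960$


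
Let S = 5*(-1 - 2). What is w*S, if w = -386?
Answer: 5790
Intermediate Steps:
S = -15 (S = 5*(-3) = -15)
w*S = -386*(-15) = 5790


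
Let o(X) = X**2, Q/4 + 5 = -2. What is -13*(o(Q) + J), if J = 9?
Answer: -10309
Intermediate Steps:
Q = -28 (Q = -20 + 4*(-2) = -20 - 8 = -28)
-13*(o(Q) + J) = -13*((-28)**2 + 9) = -13*(784 + 9) = -13*793 = -10309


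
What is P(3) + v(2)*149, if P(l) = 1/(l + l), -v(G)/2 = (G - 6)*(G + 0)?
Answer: 14305/6 ≈ 2384.2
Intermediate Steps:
v(G) = -2*G*(-6 + G) (v(G) = -2*(G - 6)*(G + 0) = -2*(-6 + G)*G = -2*G*(-6 + G))
P(l) = 1/(2*l)
P(3) + v(2)*149 = (½)/3 + (2*2*(6 - 1*2))*149 = (½)*(⅓) + (2*2*(6 - 2))*149 = ⅙ + (2*2*4)*149 = ⅙ + 16*149 = ⅙ + 2384 = 14305/6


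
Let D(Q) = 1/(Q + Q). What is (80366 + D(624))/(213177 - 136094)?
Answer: 100296769/96199584 ≈ 1.0426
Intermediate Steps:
D(Q) = 1/(2*Q)
(80366 + D(624))/(213177 - 136094) = (80366 + (½)/624)/(213177 - 136094) = (80366 + (½)*(1/624))/77083 = (80366 + 1/1248)*(1/77083) = (100296769/1248)*(1/77083) = 100296769/96199584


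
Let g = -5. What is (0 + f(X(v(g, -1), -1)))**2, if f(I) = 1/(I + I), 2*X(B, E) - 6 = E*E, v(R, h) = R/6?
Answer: 1/49 ≈ 0.020408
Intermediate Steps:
v(R, h) = R/6 (v(R, h) = R*(1/6) = R/6)
X(B, E) = 3 + E**2/2 (X(B, E) = 3 + (E*E)/2 = 3 + E**2/2)
f(I) = 1/(2*I)
(0 + f(X(v(g, -1), -1)))**2 = (0 + 1/(2*(3 + (1/2)*(-1)**2)))**2 = (0 + 1/(2*(3 + (1/2)*1)))**2 = (0 + 1/(2*(3 + 1/2)))**2 = (0 + 1/(2*(7/2)))**2 = (0 + (1/2)*(2/7))**2 = (0 + 1/7)**2 = (1/7)**2 = 1/49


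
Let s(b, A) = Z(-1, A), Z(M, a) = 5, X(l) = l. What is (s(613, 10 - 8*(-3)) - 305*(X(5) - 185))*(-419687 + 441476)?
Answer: 1196325045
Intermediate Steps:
s(b, A) = 5
(s(613, 10 - 8*(-3)) - 305*(X(5) - 185))*(-419687 + 441476) = (5 - 305*(5 - 185))*(-419687 + 441476) = (5 - 305*(-180))*21789 = (5 + 54900)*21789 = 54905*21789 = 1196325045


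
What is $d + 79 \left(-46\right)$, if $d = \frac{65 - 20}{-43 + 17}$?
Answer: $- \frac{94529}{26} \approx -3635.7$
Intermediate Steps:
$d = - \frac{45}{26}$ ($d = \frac{45}{-26} = 45 \left(- \frac{1}{26}\right) = - \frac{45}{26} \approx -1.7308$)
$d + 79 \left(-46\right) = - \frac{45}{26} + 79 \left(-46\right) = - \frac{45}{26} - 3634 = - \frac{94529}{26}$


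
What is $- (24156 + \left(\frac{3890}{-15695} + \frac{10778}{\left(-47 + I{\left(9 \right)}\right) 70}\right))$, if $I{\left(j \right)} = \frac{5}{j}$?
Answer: $- \frac{1109166130141}{45923570} \approx -24152.0$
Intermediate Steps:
$- (24156 + \left(\frac{3890}{-15695} + \frac{10778}{\left(-47 + I{\left(9 \right)}\right) 70}\right)) = - (24156 + \left(\frac{3890}{-15695} + \frac{10778}{\left(-47 + \frac{5}{9}\right) 70}\right)) = - (24156 + \left(3890 \left(- \frac{1}{15695}\right) + \frac{10778}{\left(-47 + 5 \cdot \frac{1}{9}\right) 70}\right)) = - (24156 + \left(- \frac{778}{3139} + \frac{10778}{\left(-47 + \frac{5}{9}\right) 70}\right)) = - (24156 + \left(- \frac{778}{3139} + \frac{10778}{\left(- \frac{418}{9}\right) 70}\right)) = - (24156 + \left(- \frac{778}{3139} + \frac{10778}{- \frac{29260}{9}}\right)) = - (24156 + \left(- \frac{778}{3139} + 10778 \left(- \frac{9}{29260}\right)\right)) = - (24156 - \frac{163626779}{45923570}) = \left(-1\right) \frac{1109166130141}{45923570} = - \frac{1109166130141}{45923570}$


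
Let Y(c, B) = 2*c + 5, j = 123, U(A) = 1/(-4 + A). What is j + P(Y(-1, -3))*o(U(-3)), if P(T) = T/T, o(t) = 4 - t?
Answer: 890/7 ≈ 127.14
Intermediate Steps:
Y(c, B) = 5 + 2*c
P(T) = 1
j + P(Y(-1, -3))*o(U(-3)) = 123 + 1*(4 - 1/(-4 - 3)) = 123 + 1*(4 - 1/(-7)) = 123 + 1*(4 - 1*(-1/7)) = 123 + 1*(4 + 1/7) = 123 + 1*(29/7) = 123 + 29/7 = 890/7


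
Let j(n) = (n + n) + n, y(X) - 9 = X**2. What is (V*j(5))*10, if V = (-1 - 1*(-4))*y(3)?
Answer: 8100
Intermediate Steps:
y(X) = 9 + X**2
j(n) = 3*n (j(n) = 2*n + n = 3*n)
V = 54 (V = (-1 - 1*(-4))*(9 + 3**2) = (-1 + 4)*(9 + 9) = 3*18 = 54)
(V*j(5))*10 = (54*(3*5))*10 = (54*15)*10 = 810*10 = 8100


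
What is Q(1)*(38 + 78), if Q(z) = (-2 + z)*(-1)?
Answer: 116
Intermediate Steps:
Q(z) = 2 - z
Q(1)*(38 + 78) = (2 - 1*1)*(38 + 78) = (2 - 1)*116 = 1*116 = 116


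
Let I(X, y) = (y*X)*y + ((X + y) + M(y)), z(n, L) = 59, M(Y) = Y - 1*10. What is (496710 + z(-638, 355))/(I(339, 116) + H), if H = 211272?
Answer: 496769/4773417 ≈ 0.10407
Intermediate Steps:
M(Y) = -10 + Y (M(Y) = Y - 10 = -10 + Y)
I(X, y) = -10 + X + 2*y + X*y² (I(X, y) = (y*X)*y + ((X + y) + (-10 + y)) = (X*y)*y + (-10 + X + 2*y) = X*y² + (-10 + X + 2*y) = -10 + X + 2*y + X*y²)
(496710 + z(-638, 355))/(I(339, 116) + H) = (496710 + 59)/((-10 + 339 + 2*116 + 339*116²) + 211272) = 496769/((-10 + 339 + 232 + 339*13456) + 211272) = 496769/((-10 + 339 + 232 + 4561584) + 211272) = 496769/(4562145 + 211272) = 496769/4773417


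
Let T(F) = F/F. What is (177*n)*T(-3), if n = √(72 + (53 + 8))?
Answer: 177*√133 ≈ 2041.3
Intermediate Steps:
T(F) = 1
n = √133 (n = √(72 + 61) = √133 ≈ 11.533)
(177*n)*T(-3) = (177*√133)*1 = 177*√133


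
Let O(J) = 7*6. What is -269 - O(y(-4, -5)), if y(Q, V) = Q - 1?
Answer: -311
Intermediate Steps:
y(Q, V) = -1 + Q
O(J) = 42
-269 - O(y(-4, -5)) = -269 - 1*42 = -269 - 42 = -311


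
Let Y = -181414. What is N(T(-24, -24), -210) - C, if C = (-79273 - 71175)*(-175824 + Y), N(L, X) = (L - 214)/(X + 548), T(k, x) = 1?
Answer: -18166061007125/338 ≈ -5.3746e+10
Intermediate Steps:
N(L, X) = (-214 + L)/(548 + X)
C = 53745742624 (C = (-79273 - 71175)*(-175824 - 181414) = -150448*(-357238) = 53745742624)
N(T(-24, -24), -210) - C = (-214 + 1)/(548 - 210) - 1*53745742624 = -213/338 - 53745742624 = -18166061007125/338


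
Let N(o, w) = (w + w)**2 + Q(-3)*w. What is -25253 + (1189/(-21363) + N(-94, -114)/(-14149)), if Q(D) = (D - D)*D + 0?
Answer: -7634227599364/302265087 ≈ -25257.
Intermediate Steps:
Q(D) = 0 (Q(D) = 0*D + 0 = 0 + 0 = 0)
N(o, w) = 4*w**2 (N(o, w) = (w + w)**2 + 0*w = (2*w)**2 + 0 = 4*w**2 + 0 = 4*w**2)
-25253 + (1189/(-21363) + N(-94, -114)/(-14149)) = -25253 + (1189/(-21363) + (4*(-114)**2)/(-14149)) = -25253 + (1189*(-1/21363) + (4*12996)*(-1/14149)) = -25253 + (-1189/21363 + 51984*(-1/14149)) = -25253 + (-1189/21363 - 51984/14149) = -25253 - 1127357353/302265087 = -7634227599364/302265087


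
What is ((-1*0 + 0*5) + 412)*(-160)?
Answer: -65920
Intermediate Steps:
((-1*0 + 0*5) + 412)*(-160) = ((0 + 0) + 412)*(-160) = (0 + 412)*(-160) = 412*(-160) = -65920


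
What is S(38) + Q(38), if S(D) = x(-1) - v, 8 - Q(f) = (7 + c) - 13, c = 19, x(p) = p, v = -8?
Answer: 2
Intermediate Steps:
Q(f) = -5 (Q(f) = 8 - ((7 + 19) - 13) = 8 - (26 - 13) = 8 - 1*13 = 8 - 13 = -5)
S(D) = 7 (S(D) = -1 - 1*(-8) = -1 + 8 = 7)
S(38) + Q(38) = 7 - 5 = 2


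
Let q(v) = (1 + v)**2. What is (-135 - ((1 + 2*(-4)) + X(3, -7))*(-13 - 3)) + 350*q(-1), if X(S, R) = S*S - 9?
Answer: -247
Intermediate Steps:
X(S, R) = -9 + S**2 (X(S, R) = S**2 - 9 = -9 + S**2)
(-135 - ((1 + 2*(-4)) + X(3, -7))*(-13 - 3)) + 350*q(-1) = (-135 - ((1 + 2*(-4)) + (-9 + 3**2))*(-13 - 3)) + 350*(1 - 1)**2 = (-135 - ((1 - 8) + (-9 + 9))*(-16)) + 350*0**2 = (-135 - (-7 + 0)*(-16)) + 350*0 = (-135 - (-7)*(-16)) + 0 = (-135 - 1*112) + 0 = (-135 - 112) + 0 = -247 + 0 = -247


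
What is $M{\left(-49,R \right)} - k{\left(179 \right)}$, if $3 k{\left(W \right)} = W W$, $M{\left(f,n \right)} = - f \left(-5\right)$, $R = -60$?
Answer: $- \frac{32776}{3} \approx -10925.0$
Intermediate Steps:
$M{\left(f,n \right)} = 5 f$
$k{\left(W \right)} = \frac{W^{2}}{3}$ ($k{\left(W \right)} = \frac{W W}{3} = \frac{W^{2}}{3}$)
$M{\left(-49,R \right)} - k{\left(179 \right)} = 5 \left(-49\right) - \frac{179^{2}}{3} = -245 - \frac{1}{3} \cdot 32041 = -245 - \frac{32041}{3} = - \frac{32776}{3}$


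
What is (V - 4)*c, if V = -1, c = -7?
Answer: 35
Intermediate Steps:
(V - 4)*c = (-1 - 4)*(-7) = -5*(-7) = 35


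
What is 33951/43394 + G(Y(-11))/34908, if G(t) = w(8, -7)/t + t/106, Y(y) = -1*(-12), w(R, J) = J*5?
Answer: 376842673793/481705685136 ≈ 0.78231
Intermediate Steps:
w(R, J) = 5*J
Y(y) = 12
G(t) = -35/t + t/106 (G(t) = (5*(-7))/t + t/106 = -35/t + t*(1/106) = -35/t + t/106)
33951/43394 + G(Y(-11))/34908 = 33951/43394 + (-35/12 + (1/106)*12)/34908 = 33951*(1/43394) + (-35*1/12 + 6/53)*(1/34908) = 33951/43394 + (-35/12 + 6/53)*(1/34908) = 33951/43394 - 1783/636*1/34908 = 33951/43394 - 1783/22201488 = 376842673793/481705685136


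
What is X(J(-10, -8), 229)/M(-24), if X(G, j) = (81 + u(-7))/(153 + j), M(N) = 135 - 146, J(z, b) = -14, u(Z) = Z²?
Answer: -65/2101 ≈ -0.030938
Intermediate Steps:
M(N) = -11
X(G, j) = 130/(153 + j) (X(G, j) = (81 + (-7)²)/(153 + j) = (81 + 49)/(153 + j) = 130/(153 + j))
X(J(-10, -8), 229)/M(-24) = (130/(153 + 229))/(-11) = (130/382)*(-1/11) = (130*(1/382))*(-1/11) = (65/191)*(-1/11) = -65/2101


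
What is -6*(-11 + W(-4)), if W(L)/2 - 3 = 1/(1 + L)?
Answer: 34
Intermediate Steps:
W(L) = 6 + 2/(1 + L)
-6*(-11 + W(-4)) = -6*(-11 + 2*(4 + 3*(-4))/(1 - 4)) = -6*(-11 + 2*(4 - 12)/(-3)) = -6*(-11 + 2*(-⅓)*(-8)) = -6*(-11 + 16/3) = -6*(-17/3) = 34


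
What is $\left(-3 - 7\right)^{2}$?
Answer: $100$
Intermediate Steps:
$\left(-3 - 7\right)^{2} = \left(-10\right)^{2} = 100$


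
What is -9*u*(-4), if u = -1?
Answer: -36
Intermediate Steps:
-9*u*(-4) = -9*(-1)*(-4) = 9*(-4) = -36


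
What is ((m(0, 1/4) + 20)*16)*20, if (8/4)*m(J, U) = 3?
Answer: 6880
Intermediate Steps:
m(J, U) = 3/2 (m(J, U) = (1/2)*3 = 3/2)
((m(0, 1/4) + 20)*16)*20 = ((3/2 + 20)*16)*20 = ((43/2)*16)*20 = 344*20 = 6880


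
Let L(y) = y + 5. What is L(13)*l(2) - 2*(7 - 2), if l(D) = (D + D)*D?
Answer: 134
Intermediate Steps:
L(y) = 5 + y
l(D) = 2*D² (l(D) = (2*D)*D = 2*D²)
L(13)*l(2) - 2*(7 - 2) = (5 + 13)*(2*2²) - 2*(7 - 2) = 18*(2*4) - 2*5 = 18*8 - 10 = 144 - 10 = 134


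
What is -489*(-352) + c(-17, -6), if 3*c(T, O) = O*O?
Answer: 172140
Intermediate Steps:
c(T, O) = O**2/3 (c(T, O) = (O*O)/3 = O**2/3)
-489*(-352) + c(-17, -6) = -489*(-352) + (1/3)*(-6)**2 = 172128 + (1/3)*36 = 172128 + 12 = 172140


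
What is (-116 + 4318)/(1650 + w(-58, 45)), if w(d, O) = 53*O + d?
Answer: 4202/3977 ≈ 1.0566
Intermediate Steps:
w(d, O) = d + 53*O
(-116 + 4318)/(1650 + w(-58, 45)) = (-116 + 4318)/(1650 + (-58 + 53*45)) = 4202/(1650 + (-58 + 2385)) = 4202/(1650 + 2327) = 4202/3977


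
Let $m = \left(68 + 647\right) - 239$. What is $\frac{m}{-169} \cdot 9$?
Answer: $- \frac{4284}{169} \approx -25.349$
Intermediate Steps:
$m = 476$ ($m = 715 - 239 = 476$)
$\frac{m}{-169} \cdot 9 = \frac{476}{-169} \cdot 9 = 476 \left(- \frac{1}{169}\right) 9 = \left(- \frac{476}{169}\right) 9 = - \frac{4284}{169}$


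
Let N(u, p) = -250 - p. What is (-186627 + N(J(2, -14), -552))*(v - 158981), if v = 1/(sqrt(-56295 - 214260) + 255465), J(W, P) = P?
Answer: 128881241712304289825/4350842452 + 37265*I*sqrt(270555)/13052527356 ≈ 2.9622e+10 + 0.001485*I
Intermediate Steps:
v = 1/(255465 + I*sqrt(270555)) (v = 1/(sqrt(-270555) + 255465) = 1/(I*sqrt(270555) + 255465) = 1/(255465 + I*sqrt(270555)) ≈ 3.9144e-6 - 7.97e-9*I)
(-186627 + N(J(2, -14), -552))*(v - 158981) = (-186627 + (-250 - 1*(-552)))*((17031/4350842452 - I*sqrt(270555)/65262636780) - 158981) = (-186627 + (-250 + 552))*(-691701283844381/4350842452 - I*sqrt(270555)/65262636780) = (-186627 + 302)*(-691701283844381/4350842452 - I*sqrt(270555)/65262636780) = -186325*(-691701283844381/4350842452 - I*sqrt(270555)/65262636780) = 128881241712304289825/4350842452 + 37265*I*sqrt(270555)/13052527356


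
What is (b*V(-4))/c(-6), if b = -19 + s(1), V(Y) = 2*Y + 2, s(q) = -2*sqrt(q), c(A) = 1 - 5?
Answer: -63/2 ≈ -31.500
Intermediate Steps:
c(A) = -4
V(Y) = 2 + 2*Y
b = -21 (b = -19 - 2*sqrt(1) = -19 - 2*1 = -19 - 2 = -21)
(b*V(-4))/c(-6) = -21*(2 + 2*(-4))/(-4) = -21*(2 - 8)*(-1/4) = -21*(-6)*(-1/4) = 126*(-1/4) = -63/2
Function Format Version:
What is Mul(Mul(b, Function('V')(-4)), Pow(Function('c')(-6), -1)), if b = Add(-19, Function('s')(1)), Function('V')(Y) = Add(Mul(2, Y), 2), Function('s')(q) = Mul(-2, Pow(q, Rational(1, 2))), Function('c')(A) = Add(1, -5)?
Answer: Rational(-63, 2) ≈ -31.500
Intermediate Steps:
Function('c')(A) = -4
Function('V')(Y) = Add(2, Mul(2, Y))
b = -21 (b = Add(-19, Mul(-2, Pow(1, Rational(1, 2)))) = Add(-19, Mul(-2, 1)) = Add(-19, -2) = -21)
Mul(Mul(b, Function('V')(-4)), Pow(Function('c')(-6), -1)) = Mul(Mul(-21, Add(2, Mul(2, -4))), Pow(-4, -1)) = Mul(Mul(-21, Add(2, -8)), Rational(-1, 4)) = Mul(Mul(-21, -6), Rational(-1, 4)) = Mul(126, Rational(-1, 4)) = Rational(-63, 2)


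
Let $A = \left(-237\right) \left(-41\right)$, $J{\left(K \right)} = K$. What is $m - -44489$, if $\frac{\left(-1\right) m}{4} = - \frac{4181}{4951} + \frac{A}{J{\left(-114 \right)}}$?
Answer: $\frac{4217426075}{94069} \approx 44833.0$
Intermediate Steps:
$A = 9717$
$m = \frac{32390334}{94069}$ ($m = - 4 \left(- \frac{4181}{4951} + \frac{9717}{-114}\right) = - 4 \left(\left(-4181\right) \frac{1}{4951} + 9717 \left(- \frac{1}{114}\right)\right) = - 4 \left(- \frac{4181}{4951} - \frac{3239}{38}\right) = \left(-4\right) \left(- \frac{16195167}{188138}\right) = \frac{32390334}{94069} \approx 344.33$)
$m - -44489 = \frac{32390334}{94069} - -44489 = \frac{32390334}{94069} + 44489 = \frac{4217426075}{94069}$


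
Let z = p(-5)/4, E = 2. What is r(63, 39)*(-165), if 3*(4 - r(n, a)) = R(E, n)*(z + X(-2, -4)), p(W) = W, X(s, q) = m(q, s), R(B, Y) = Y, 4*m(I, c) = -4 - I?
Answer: -19965/4 ≈ -4991.3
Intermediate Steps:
m(I, c) = -1 - I/4 (m(I, c) = (-4 - I)/4 = -1 - I/4)
X(s, q) = -1 - q/4
z = -5/4 ≈ -1.2500
r(n, a) = 4 + 5*n/12 (r(n, a) = 4 - n*(-5/4 + (-1 - ¼*(-4)))/3 = 4 - n*(-5/4 + (-1 + 1))/3 = 4 - n*(-5/4 + 0)/3 = 4 - n*(-5)/(3*4) = 4 - (-5)*n/12 = 4 + 5*n/12)
r(63, 39)*(-165) = (4 + (5/12)*63)*(-165) = (4 + 105/4)*(-165) = (121/4)*(-165) = -19965/4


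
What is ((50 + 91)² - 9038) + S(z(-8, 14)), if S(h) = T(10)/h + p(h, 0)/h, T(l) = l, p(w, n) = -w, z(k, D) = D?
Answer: 75899/7 ≈ 10843.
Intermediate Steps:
S(h) = -1 + 10/h (S(h) = 10/h + (-h)/h = 10/h - 1 = -1 + 10/h)
((50 + 91)² - 9038) + S(z(-8, 14)) = ((50 + 91)² - 9038) + (10 - 1*14)/14 = (141² - 9038) + (10 - 14)/14 = (19881 - 9038) + (1/14)*(-4) = 10843 - 2/7 = 75899/7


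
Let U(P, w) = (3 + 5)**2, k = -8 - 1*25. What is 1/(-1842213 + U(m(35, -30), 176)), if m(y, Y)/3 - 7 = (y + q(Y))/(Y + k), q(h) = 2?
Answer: -1/1842149 ≈ -5.4284e-7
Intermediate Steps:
k = -33 (k = -8 - 25 = -33)
m(y, Y) = 21 + 3*(2 + y)/(-33 + Y) (m(y, Y) = 21 + 3*((y + 2)/(Y - 33)) = 21 + 3*((2 + y)/(-33 + Y)) = 21 + 3*(2 + y)/(-33 + Y))
U(P, w) = 64 (U(P, w) = 8**2 = 64)
1/(-1842213 + U(m(35, -30), 176)) = 1/(-1842213 + 64) = 1/(-1842149) = -1/1842149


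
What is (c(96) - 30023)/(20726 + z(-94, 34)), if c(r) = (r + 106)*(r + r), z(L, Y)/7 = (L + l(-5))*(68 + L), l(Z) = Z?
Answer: 8761/38744 ≈ 0.22613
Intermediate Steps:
z(L, Y) = 7*(-5 + L)*(68 + L) (z(L, Y) = 7*((L - 5)*(68 + L)) = 7*((-5 + L)*(68 + L)) = 7*(-5 + L)*(68 + L))
c(r) = 2*r*(106 + r) (c(r) = (106 + r)*(2*r) = 2*r*(106 + r))
(c(96) - 30023)/(20726 + z(-94, 34)) = (2*96*(106 + 96) - 30023)/(20726 + (-2380 + 7*(-94)² + 441*(-94))) = (2*96*202 - 30023)/(20726 + (-2380 + 7*8836 - 41454)) = (38784 - 30023)/(20726 + (-2380 + 61852 - 41454)) = 8761/(20726 + 18018) = 8761/38744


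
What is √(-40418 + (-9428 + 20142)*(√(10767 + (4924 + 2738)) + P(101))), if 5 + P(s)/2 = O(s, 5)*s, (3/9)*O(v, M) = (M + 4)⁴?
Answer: √(42598352166 + 10714*√18429) ≈ 2.0640e+5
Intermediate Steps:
O(v, M) = 3*(4 + M)⁴ (O(v, M) = 3*(M + 4)⁴ = 3*(4 + M)⁴)
P(s) = -10 + 39366*s (P(s) = -10 + 2*((3*(4 + 5)⁴)*s) = -10 + 2*((3*9⁴)*s) = -10 + 2*((3*6561)*s) = -10 + 2*(19683*s) = -10 + 39366*s)
√(-40418 + (-9428 + 20142)*(√(10767 + (4924 + 2738)) + P(101))) = √(-40418 + (-9428 + 20142)*(√(10767 + (4924 + 2738)) + (-10 + 39366*101))) = √(-40418 + 10714*(√(10767 + 7662) + (-10 + 3975966))) = √(-40418 + 10714*(√18429 + 3975956)) = √(-40418 + 10714*(3975956 + √18429)) = √(-40418 + (42598392584 + 10714*√18429)) = √(42598352166 + 10714*√18429)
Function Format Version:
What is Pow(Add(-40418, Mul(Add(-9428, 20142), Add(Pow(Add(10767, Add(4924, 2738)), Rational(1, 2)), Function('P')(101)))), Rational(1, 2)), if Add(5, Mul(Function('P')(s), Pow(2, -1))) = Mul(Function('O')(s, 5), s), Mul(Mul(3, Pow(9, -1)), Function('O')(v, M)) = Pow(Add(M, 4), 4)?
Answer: Pow(Add(42598352166, Mul(10714, Pow(18429, Rational(1, 2)))), Rational(1, 2)) ≈ 2.0640e+5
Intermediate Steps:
Function('O')(v, M) = Mul(3, Pow(Add(4, M), 4)) (Function('O')(v, M) = Mul(3, Pow(Add(M, 4), 4)) = Mul(3, Pow(Add(4, M), 4)))
Function('P')(s) = Add(-10, Mul(39366, s)) (Function('P')(s) = Add(-10, Mul(2, Mul(Mul(3, Pow(Add(4, 5), 4)), s))) = Add(-10, Mul(2, Mul(Mul(3, Pow(9, 4)), s))) = Add(-10, Mul(2, Mul(Mul(3, 6561), s))) = Add(-10, Mul(2, Mul(19683, s))) = Add(-10, Mul(39366, s)))
Pow(Add(-40418, Mul(Add(-9428, 20142), Add(Pow(Add(10767, Add(4924, 2738)), Rational(1, 2)), Function('P')(101)))), Rational(1, 2)) = Pow(Add(-40418, Mul(Add(-9428, 20142), Add(Pow(Add(10767, Add(4924, 2738)), Rational(1, 2)), Add(-10, Mul(39366, 101))))), Rational(1, 2)) = Pow(Add(-40418, Mul(10714, Add(Pow(Add(10767, 7662), Rational(1, 2)), Add(-10, 3975966)))), Rational(1, 2)) = Pow(Add(-40418, Mul(10714, Add(Pow(18429, Rational(1, 2)), 3975956))), Rational(1, 2)) = Pow(Add(-40418, Mul(10714, Add(3975956, Pow(18429, Rational(1, 2))))), Rational(1, 2)) = Pow(Add(-40418, Add(42598392584, Mul(10714, Pow(18429, Rational(1, 2))))), Rational(1, 2)) = Pow(Add(42598352166, Mul(10714, Pow(18429, Rational(1, 2)))), Rational(1, 2))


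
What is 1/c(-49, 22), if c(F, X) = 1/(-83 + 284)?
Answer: 201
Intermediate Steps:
c(F, X) = 1/201
1/c(-49, 22) = 1/(1/201) = 201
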